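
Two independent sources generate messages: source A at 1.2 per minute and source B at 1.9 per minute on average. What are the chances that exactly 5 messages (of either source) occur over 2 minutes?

0.1549

Independent Poisson processes superpose: combined rate λ = 1.2 + 1.9 = 3.1 per minute.
Over the interval, μ = 3.1 × 2 = 6.2 (2 minutes).
P(N = 5) = e^(−6.2) · 6.2^5/5! ≈ 0.1549.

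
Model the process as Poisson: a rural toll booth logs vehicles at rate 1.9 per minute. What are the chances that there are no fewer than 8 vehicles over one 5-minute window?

Over the interval, μ = 1.9 × 5 = 9.5 (a 5-minute window = 5 minutes).
P(N ≥ 8) = 1 − P(N ≤ 7) = 1 − Σ_{j=0}^{7} e^(−μ) μ^j/j! ≈ 0.7313.

0.7313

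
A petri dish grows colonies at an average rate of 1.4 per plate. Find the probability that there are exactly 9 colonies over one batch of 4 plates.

0.0552

Over the interval, μ = 1.4 × 4 = 5.6 (a batch of 4 plates = 4 plates).
P(N = 9) = e^(−μ) μ^9/9! = e^(−5.6) · 5.6^9/362880 ≈ 0.0552.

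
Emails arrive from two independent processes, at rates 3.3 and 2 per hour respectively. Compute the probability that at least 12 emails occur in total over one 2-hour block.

Independent Poisson processes superpose: combined rate λ = 3.3 + 2 = 5.3 per hour.
Over the interval, μ = 5.3 × 2 = 10.6 (a 2-hour block = 2 hours).
P(N ≥ 12) = 1 − P(N ≤ 11) ≈ 0.3731.

0.3731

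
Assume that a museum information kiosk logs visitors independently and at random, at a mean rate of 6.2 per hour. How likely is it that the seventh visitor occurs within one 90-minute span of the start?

Over the interval, μ = 6.2 × 1.5 = 9.3 (a 90-minute span = 1.5 hours).
The seventh arrival falls in the interval iff at least 7 events occur there: P(S_7 ≤ t) = P(N ≥ 7) = 1 − P(N ≤ 6) ≈ 0.8192.

0.8192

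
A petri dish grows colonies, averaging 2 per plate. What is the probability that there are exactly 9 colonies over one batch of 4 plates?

0.1241

Over the interval, μ = 2 × 4 = 8 (a batch of 4 plates = 4 plates).
P(N = 9) = e^(−μ) μ^9/9! = e^(−8) · 8^9/362880 ≈ 0.1241.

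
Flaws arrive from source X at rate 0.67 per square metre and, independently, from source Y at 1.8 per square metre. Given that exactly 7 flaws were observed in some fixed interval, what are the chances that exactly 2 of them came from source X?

0.3176

Given the total, each event is independently from source X with probability p = λ_X/(λ_X+λ_Y) = 0.67/2.47 ≈ 0.2713.
So K ~ Binomial(7, 0.67/2.47): P(K = 2) = C(7,2) · (0.67/2.47)^2 · (1.8/2.47)^5 ≈ 0.3176.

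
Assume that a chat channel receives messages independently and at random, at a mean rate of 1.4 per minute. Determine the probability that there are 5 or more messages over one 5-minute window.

0.8270

Over the interval, μ = 1.4 × 5 = 7 (a 5-minute window = 5 minutes).
P(N ≥ 5) = 1 − P(N ≤ 4) = 1 − Σ_{j=0}^{4} e^(−μ) μ^j/j! ≈ 0.8270.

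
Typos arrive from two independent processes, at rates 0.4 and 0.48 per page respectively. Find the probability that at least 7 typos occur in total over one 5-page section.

Independent Poisson processes superpose: combined rate λ = 0.4 + 0.48 = 0.88 per page.
Over the interval, μ = 0.88 × 5 = 4.4 (a 5-page section = 5 pages).
P(N ≥ 7) = 1 − P(N ≤ 6) ≈ 0.1564.

0.1564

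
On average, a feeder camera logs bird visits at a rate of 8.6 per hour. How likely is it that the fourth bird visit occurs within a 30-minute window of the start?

Over the interval, μ = 8.6 × 0.5 = 4.3 (a 30-minute window = 0.5 hours).
The fourth arrival falls in the interval iff at least 4 events occur there: P(S_4 ≤ t) = P(N ≥ 4) = 1 − P(N ≤ 3) ≈ 0.6228.

0.6228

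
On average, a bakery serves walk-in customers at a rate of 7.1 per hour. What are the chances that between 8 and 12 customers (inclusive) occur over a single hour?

With mean μ = 7.1 per hour,
P(8 ≤ N ≤ 12) = Σ_{j=8}^{12} e^(−7.1) · 7.1^j/j! ≈ 0.3865.

0.3865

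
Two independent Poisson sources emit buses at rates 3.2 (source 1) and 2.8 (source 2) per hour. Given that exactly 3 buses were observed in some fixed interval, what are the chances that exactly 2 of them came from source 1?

Given the total, each event is independently from source 1 with probability p = λ_1/(λ_1+λ_2) = 3.2/6 ≈ 0.5333.
So K ~ Binomial(3, 3.2/6): P(K = 2) = C(3,2) · (3.2/6)^2 · (2.8/6)^1 ≈ 0.3982.

0.3982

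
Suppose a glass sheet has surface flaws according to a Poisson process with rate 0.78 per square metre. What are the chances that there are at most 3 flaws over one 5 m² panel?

0.4532

Over the interval, μ = 0.78 × 5 = 3.9 (a 5 m² panel = 5 square metres).
P(N ≤ 3) = Σ_{j=0}^{3} e^(−μ) μ^j/j! ≈ 0.4532.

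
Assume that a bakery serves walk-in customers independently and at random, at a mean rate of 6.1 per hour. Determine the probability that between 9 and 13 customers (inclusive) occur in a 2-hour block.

0.5179

Over the interval, μ = 6.1 × 2 = 12.2 (a 2-hour block = 2 hours).
P(9 ≤ N ≤ 13) = Σ_{j=9}^{13} e^(−12.2) · 12.2^j/j! ≈ 0.5179.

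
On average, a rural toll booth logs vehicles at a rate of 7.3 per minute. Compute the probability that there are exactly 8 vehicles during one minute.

0.1351

With mean μ = 7.3 per minute,
P(N = 8) = e^(−μ) μ^8/8! = e^(−7.3) · 7.3^8/40320 ≈ 0.1351.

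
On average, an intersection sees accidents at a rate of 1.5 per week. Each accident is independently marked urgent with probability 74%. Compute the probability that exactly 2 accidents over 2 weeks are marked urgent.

Thinning: the accidents that are marked urgent themselves form a Poisson process with rate 0.74 × 1.5 = 1.11 per week.
Over the interval, μ = 1.11 × 2 = 2.22 (2 weeks).
P(N = 2) = e^(−2.22) · 2.22^2/2! ≈ 0.2676.

0.2676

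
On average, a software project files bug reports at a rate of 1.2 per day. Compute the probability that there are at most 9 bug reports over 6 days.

0.8096

Over the interval, μ = 1.2 × 6 = 7.2 (6 days).
P(N ≤ 9) = Σ_{j=0}^{9} e^(−μ) μ^j/j! ≈ 0.8096.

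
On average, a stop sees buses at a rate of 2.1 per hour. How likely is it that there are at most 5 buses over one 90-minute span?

Over the interval, μ = 2.1 × 1.5 = 3.15 (a 90-minute span = 1.5 hours).
P(N ≤ 5) = Σ_{j=0}^{5} e^(−μ) μ^j/j! ≈ 0.9002.

0.9002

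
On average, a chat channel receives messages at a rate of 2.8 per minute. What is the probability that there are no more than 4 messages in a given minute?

0.8477

With mean μ = 2.8 per minute,
P(N ≤ 4) = Σ_{j=0}^{4} e^(−μ) μ^j/j! ≈ 0.8477.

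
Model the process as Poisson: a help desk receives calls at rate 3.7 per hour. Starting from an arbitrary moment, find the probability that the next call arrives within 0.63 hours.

Inter-arrival times are exponential with rate λ = 3.7 per hour.
P(T ≤ 0.63) = 1 − e^(−λt) = 1 − e^(−3.7 × 0.63) = 1 − e^(−2.331) ≈ 0.9028.

0.9028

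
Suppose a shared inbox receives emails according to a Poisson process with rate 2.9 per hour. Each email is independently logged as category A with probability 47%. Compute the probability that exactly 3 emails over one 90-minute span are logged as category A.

Thinning: the emails that are logged as category A themselves form a Poisson process with rate 0.47 × 2.9 = 1.363 per hour.
Over the interval, μ = 1.363 × 1.5 = 2.0445 (a 90-minute span = 1.5 hours).
P(N = 3) = e^(−2.0445) · 2.0445^3/3! ≈ 0.1844.

0.1844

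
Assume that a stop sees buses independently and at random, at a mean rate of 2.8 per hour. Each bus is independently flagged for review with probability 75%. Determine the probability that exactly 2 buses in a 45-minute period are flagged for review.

0.2568

Thinning: the buses that are flagged for review themselves form a Poisson process with rate 0.75 × 2.8 = 2.1 per hour.
Over the interval, μ = 2.1 × 0.75 = 1.575 (a 45-minute period = 0.75 hours).
P(N = 2) = e^(−1.575) · 1.575^2/2! ≈ 0.2568.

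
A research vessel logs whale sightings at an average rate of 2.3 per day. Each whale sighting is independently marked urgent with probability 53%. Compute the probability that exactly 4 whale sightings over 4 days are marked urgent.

Thinning: the whale sightings that are marked urgent themselves form a Poisson process with rate 0.53 × 2.3 = 1.219 per day.
Over the interval, μ = 1.219 × 4 = 4.876 (4 days).
P(N = 4) = e^(−4.876) · 4.876^4/4! ≈ 0.1796.

0.1796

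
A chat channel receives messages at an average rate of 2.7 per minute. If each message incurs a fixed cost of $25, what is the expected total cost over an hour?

$4050

E[N] = 2.7 × 60 = 162 (an hour = 60 minutes); E[cost] = 162 × $25 = $4050.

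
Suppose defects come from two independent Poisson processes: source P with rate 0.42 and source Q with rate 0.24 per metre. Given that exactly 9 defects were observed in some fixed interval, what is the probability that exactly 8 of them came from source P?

0.0880

Given the total, each event is independently from source P with probability p = λ_P/(λ_P+λ_Q) = 0.42/0.66 ≈ 0.6364.
So K ~ Binomial(9, 0.42/0.66): P(K = 8) = C(9,8) · (0.42/0.66)^8 · (0.24/0.66)^1 ≈ 0.0880.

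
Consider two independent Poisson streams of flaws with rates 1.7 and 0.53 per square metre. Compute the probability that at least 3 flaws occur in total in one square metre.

0.3853

Independent Poisson processes superpose: combined rate λ = 1.7 + 0.53 = 2.23 per square metre.
So μ = 2.23.
P(N ≥ 3) = 1 − P(N ≤ 2) ≈ 0.3853.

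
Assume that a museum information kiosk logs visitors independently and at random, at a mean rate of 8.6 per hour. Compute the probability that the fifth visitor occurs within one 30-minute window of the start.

Over the interval, μ = 8.6 × 0.5 = 4.3 (a 30-minute window = 0.5 hours).
The fifth arrival falls in the interval iff at least 5 events occur there: P(S_5 ≤ t) = P(N ≥ 5) = 1 − P(N ≤ 4) ≈ 0.4296.

0.4296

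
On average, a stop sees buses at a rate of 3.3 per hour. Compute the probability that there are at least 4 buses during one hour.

With mean μ = 3.3 per hour,
P(N ≥ 4) = 1 − P(N ≤ 3) = 1 − Σ_{j=0}^{3} e^(−μ) μ^j/j! ≈ 0.4197.

0.4197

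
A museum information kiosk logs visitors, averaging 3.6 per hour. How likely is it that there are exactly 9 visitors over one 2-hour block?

Over the interval, μ = 3.6 × 2 = 7.2 (a 2-hour block = 2 hours).
P(N = 9) = e^(−μ) μ^9/9! = e^(−7.2) · 7.2^9/362880 ≈ 0.1070.

0.1070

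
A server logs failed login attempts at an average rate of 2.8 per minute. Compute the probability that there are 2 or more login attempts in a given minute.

0.7689

With mean μ = 2.8 per minute,
P(N ≥ 2) = 1 − P(N ≤ 1) = 1 − Σ_{j=0}^{1} e^(−μ) μ^j/j! ≈ 0.7689.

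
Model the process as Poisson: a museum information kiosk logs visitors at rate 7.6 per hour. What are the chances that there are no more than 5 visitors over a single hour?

With mean μ = 7.6 per hour,
P(N ≤ 5) = Σ_{j=0}^{5} e^(−μ) μ^j/j! ≈ 0.2307.

0.2307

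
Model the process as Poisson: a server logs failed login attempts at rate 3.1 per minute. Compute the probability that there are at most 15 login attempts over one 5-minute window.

0.5170

Over the interval, μ = 3.1 × 5 = 15.5 (a 5-minute window = 5 minutes).
P(N ≤ 15) = Σ_{j=0}^{15} e^(−μ) μ^j/j! ≈ 0.5170.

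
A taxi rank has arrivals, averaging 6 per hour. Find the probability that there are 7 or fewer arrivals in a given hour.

With mean μ = 6 per hour,
P(N ≤ 7) = Σ_{j=0}^{7} e^(−μ) μ^j/j! ≈ 0.7440.

0.7440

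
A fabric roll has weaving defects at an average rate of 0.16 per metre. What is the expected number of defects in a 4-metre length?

E[N] = λt = 0.16 × 4 = 0.64 (a 4-metre length = 4 metres).

0.64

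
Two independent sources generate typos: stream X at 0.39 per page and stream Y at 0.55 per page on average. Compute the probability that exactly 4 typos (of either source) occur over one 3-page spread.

0.1571

Independent Poisson processes superpose: combined rate λ = 0.39 + 0.55 = 0.94 per page.
Over the interval, μ = 0.94 × 3 = 2.82 (a 3-page spread = 3 pages).
P(N = 4) = e^(−2.82) · 2.82^4/4! ≈ 0.1571.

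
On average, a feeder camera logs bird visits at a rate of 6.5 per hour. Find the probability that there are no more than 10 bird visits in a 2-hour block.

0.2517

Over the interval, μ = 6.5 × 2 = 13 (a 2-hour block = 2 hours).
P(N ≤ 10) = Σ_{j=0}^{10} e^(−μ) μ^j/j! ≈ 0.2517.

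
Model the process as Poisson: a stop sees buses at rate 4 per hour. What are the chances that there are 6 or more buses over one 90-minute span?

0.5543

Over the interval, μ = 4 × 1.5 = 6 (a 90-minute span = 1.5 hours).
P(N ≥ 6) = 1 − P(N ≤ 5) = 1 − Σ_{j=0}^{5} e^(−μ) μ^j/j! ≈ 0.5543.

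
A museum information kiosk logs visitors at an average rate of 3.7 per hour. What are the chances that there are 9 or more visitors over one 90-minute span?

Over the interval, μ = 3.7 × 1.5 = 5.55 (a 90-minute span = 1.5 hours).
P(N ≥ 9) = 1 − P(N ≤ 8) = 1 − Σ_{j=0}^{8} e^(−μ) μ^j/j! ≈ 0.1099.

0.1099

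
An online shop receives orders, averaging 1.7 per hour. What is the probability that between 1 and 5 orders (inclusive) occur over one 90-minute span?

Over the interval, μ = 1.7 × 1.5 = 2.55 (a 90-minute span = 1.5 hours).
P(1 ≤ N ≤ 5) = Σ_{j=1}^{5} e^(−2.55) · 2.55^j/j! ≈ 0.8765.

0.8765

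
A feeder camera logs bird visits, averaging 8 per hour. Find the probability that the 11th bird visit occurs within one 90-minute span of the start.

0.6528

Over the interval, μ = 8 × 1.5 = 12 (a 90-minute span = 1.5 hours).
The 11th arrival falls in the interval iff at least 11 events occur there: P(S_11 ≤ t) = P(N ≥ 11) = 1 − P(N ≤ 10) ≈ 0.6528.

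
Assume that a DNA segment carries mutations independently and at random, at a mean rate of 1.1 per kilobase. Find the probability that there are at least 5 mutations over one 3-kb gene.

Over the interval, μ = 1.1 × 3 = 3.3 (a 3-kb gene = 3 kilobases).
P(N ≥ 5) = 1 − P(N ≤ 4) = 1 − Σ_{j=0}^{4} e^(−μ) μ^j/j! ≈ 0.2374.

0.2374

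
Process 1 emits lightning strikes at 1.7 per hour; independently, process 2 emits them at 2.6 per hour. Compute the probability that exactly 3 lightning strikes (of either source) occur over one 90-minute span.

0.0707

Independent Poisson processes superpose: combined rate λ = 1.7 + 2.6 = 4.3 per hour.
Over the interval, μ = 4.3 × 1.5 = 6.45 (a 90-minute span = 1.5 hours).
P(N = 3) = e^(−6.45) · 6.45^3/3! ≈ 0.0707.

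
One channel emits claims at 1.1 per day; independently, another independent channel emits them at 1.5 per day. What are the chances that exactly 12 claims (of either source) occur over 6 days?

0.0728

Independent Poisson processes superpose: combined rate λ = 1.1 + 1.5 = 2.6 per day.
Over the interval, μ = 2.6 × 6 = 15.6 (6 days).
P(N = 12) = e^(−15.6) · 15.6^12/12! ≈ 0.0728.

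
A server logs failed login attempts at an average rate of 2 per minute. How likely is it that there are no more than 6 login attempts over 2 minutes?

0.8893

Over the interval, μ = 2 × 2 = 4 (2 minutes).
P(N ≤ 6) = Σ_{j=0}^{6} e^(−μ) μ^j/j! ≈ 0.8893.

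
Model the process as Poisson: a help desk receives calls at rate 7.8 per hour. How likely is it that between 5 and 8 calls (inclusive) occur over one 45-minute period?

0.5567

Over the interval, μ = 7.8 × 0.75 = 5.85 (a 45-minute period = 0.75 hours).
P(5 ≤ N ≤ 8) = Σ_{j=5}^{8} e^(−5.85) · 5.85^j/j! ≈ 0.5567.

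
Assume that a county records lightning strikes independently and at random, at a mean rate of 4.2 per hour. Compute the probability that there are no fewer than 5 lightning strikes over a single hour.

0.4102

With mean μ = 4.2 per hour,
P(N ≥ 5) = 1 − P(N ≤ 4) = 1 − Σ_{j=0}^{4} e^(−μ) μ^j/j! ≈ 0.4102.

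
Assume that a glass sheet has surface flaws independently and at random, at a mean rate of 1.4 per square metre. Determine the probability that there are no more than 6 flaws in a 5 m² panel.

Over the interval, μ = 1.4 × 5 = 7 (a 5 m² panel = 5 square metres).
P(N ≤ 6) = Σ_{j=0}^{6} e^(−μ) μ^j/j! ≈ 0.4497.

0.4497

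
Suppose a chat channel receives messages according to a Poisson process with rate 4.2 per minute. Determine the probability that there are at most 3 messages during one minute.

0.3954

With mean μ = 4.2 per minute,
P(N ≤ 3) = Σ_{j=0}^{3} e^(−μ) μ^j/j! ≈ 0.3954.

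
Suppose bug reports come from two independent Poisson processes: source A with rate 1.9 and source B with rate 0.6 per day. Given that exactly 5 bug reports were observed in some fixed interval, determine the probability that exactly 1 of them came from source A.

0.0126

Given the total, each event is independently from source A with probability p = λ_A/(λ_A+λ_B) = 1.9/2.5 = 0.7600.
So K ~ Binomial(5, 1.9/2.5): P(K = 1) = C(5,1) · (1.9/2.5)^1 · (0.6/2.5)^4 ≈ 0.0126.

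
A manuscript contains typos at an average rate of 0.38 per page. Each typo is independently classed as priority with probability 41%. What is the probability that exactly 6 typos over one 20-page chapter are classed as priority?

Thinning: the typos that are classed as priority themselves form a Poisson process with rate 0.41 × 0.38 = 0.1558 per page.
Over the interval, μ = 0.1558 × 20 = 3.116 (a 20-page chapter = 20 pages).
P(N = 6) = e^(−3.116) · 3.116^6/6! ≈ 0.0564.

0.0564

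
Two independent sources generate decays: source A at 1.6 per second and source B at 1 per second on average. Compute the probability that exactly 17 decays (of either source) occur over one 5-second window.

Independent Poisson processes superpose: combined rate λ = 1.6 + 1 = 2.6 per second.
Over the interval, μ = 2.6 × 5 = 13 (a 5-second window = 5 seconds).
P(N = 17) = e^(−13) · 13^17/17! ≈ 0.0550.

0.0550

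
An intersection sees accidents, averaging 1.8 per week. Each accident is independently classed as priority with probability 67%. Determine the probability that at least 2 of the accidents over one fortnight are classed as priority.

0.6942

Thinning: the accidents that are classed as priority themselves form a Poisson process with rate 0.67 × 1.8 = 1.206 per week.
Over the interval, μ = 1.206 × 2 = 2.412 (a fortnight = 2 weeks).
P(N ≥ 2) = 1 − P(N ≤ 1) ≈ 0.6942.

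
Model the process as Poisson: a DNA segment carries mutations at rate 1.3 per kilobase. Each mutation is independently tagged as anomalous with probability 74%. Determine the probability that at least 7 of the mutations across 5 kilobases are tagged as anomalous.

Thinning: the mutations that are tagged as anomalous themselves form a Poisson process with rate 0.74 × 1.3 = 0.962 per kilobase.
Over the interval, μ = 0.962 × 5 = 4.81 (5 kilobases).
P(N ≥ 7) = 1 − P(N ≤ 6) ≈ 0.2106.

0.2106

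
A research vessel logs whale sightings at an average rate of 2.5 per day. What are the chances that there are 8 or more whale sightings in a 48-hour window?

0.1334

Over the interval, μ = 2.5 × 2 = 5 (a 48-hour window = 2 days).
P(N ≥ 8) = 1 − P(N ≤ 7) = 1 − Σ_{j=0}^{7} e^(−μ) μ^j/j! ≈ 0.1334.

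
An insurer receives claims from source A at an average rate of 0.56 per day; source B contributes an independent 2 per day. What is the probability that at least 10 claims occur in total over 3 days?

Independent Poisson processes superpose: combined rate λ = 0.56 + 2 = 2.56 per day.
Over the interval, μ = 2.56 × 3 = 7.68 (3 days).
P(N ≥ 10) = 1 − P(N ≤ 9) ≈ 0.2445.

0.2445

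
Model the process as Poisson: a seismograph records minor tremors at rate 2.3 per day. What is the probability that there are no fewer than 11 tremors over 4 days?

Over the interval, μ = 2.3 × 4 = 9.2 (4 days).
P(N ≥ 11) = 1 − P(N ≤ 10) = 1 − Σ_{j=0}^{10} e^(−μ) μ^j/j! ≈ 0.3180.

0.3180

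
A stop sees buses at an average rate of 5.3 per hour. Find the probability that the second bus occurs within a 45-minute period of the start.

Over the interval, μ = 5.3 × 0.75 = 3.975 (a 45-minute period = 0.75 hours).
The second arrival falls in the interval iff at least 2 events occur there: P(S_2 ≤ t) = P(N ≥ 2) = 1 − P(N ≤ 1) ≈ 0.9066.

0.9066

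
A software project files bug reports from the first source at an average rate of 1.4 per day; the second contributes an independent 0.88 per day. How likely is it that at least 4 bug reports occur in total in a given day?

0.1966

Independent Poisson processes superpose: combined rate λ = 1.4 + 0.88 = 2.28 per day.
So μ = 2.28.
P(N ≥ 4) = 1 − P(N ≤ 3) ≈ 0.1966.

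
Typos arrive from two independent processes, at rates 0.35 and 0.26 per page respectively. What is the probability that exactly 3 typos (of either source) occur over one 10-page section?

Independent Poisson processes superpose: combined rate λ = 0.35 + 0.26 = 0.61 per page.
Over the interval, μ = 0.61 × 10 = 6.1 (a 10-page section = 10 pages).
P(N = 3) = e^(−6.1) · 6.1^3/3! ≈ 0.0848.

0.0848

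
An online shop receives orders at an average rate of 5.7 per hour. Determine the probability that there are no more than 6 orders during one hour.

0.6544

With mean μ = 5.7 per hour,
P(N ≤ 6) = Σ_{j=0}^{6} e^(−μ) μ^j/j! ≈ 0.6544.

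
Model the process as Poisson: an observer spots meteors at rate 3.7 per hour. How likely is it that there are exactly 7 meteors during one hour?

0.0466

With mean μ = 3.7 per hour,
P(N = 7) = e^(−μ) μ^7/7! = e^(−3.7) · 3.7^7/5040 ≈ 0.0466.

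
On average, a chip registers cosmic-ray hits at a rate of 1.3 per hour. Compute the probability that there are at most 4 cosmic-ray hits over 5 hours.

0.2237

Over the interval, μ = 1.3 × 5 = 6.5 (5 hours).
P(N ≤ 4) = Σ_{j=0}^{4} e^(−μ) μ^j/j! ≈ 0.2237.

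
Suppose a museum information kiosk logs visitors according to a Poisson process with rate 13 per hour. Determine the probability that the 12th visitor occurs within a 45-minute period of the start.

0.2752

Over the interval, μ = 13 × 0.75 = 9.75 (a 45-minute period = 0.75 hours).
The 12th arrival falls in the interval iff at least 12 events occur there: P(S_12 ≤ t) = P(N ≥ 12) = 1 − P(N ≤ 11) ≈ 0.2752.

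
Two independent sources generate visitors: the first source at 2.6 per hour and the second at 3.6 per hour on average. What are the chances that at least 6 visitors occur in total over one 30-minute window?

0.0943

Independent Poisson processes superpose: combined rate λ = 2.6 + 3.6 = 6.2 per hour.
Over the interval, μ = 6.2 × 0.5 = 3.1 (a 30-minute window = 0.5 hours).
P(N ≥ 6) = 1 − P(N ≤ 5) ≈ 0.0943.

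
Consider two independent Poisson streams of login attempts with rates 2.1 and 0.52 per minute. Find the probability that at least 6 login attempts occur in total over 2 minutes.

Independent Poisson processes superpose: combined rate λ = 2.1 + 0.52 = 2.62 per minute.
Over the interval, μ = 2.62 × 2 = 5.24 (2 minutes).
P(N ≥ 6) = 1 − P(N ≤ 5) ≈ 0.4261.

0.4261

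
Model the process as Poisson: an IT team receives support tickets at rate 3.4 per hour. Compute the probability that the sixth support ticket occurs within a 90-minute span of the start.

Over the interval, μ = 3.4 × 1.5 = 5.1 (a 90-minute span = 1.5 hours).
The sixth arrival falls in the interval iff at least 6 events occur there: P(S_6 ≤ t) = P(N ≥ 6) = 1 − P(N ≤ 5) ≈ 0.4016.

0.4016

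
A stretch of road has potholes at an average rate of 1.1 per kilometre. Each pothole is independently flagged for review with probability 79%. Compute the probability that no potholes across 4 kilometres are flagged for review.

0.0309

Thinning: the potholes that are flagged for review themselves form a Poisson process with rate 0.79 × 1.1 = 0.869 per kilometre.
Over the interval, μ = 0.869 × 4 = 3.476 (4 kilometres).
P(N = 0) = e^(−3.476) · 3.476^0/0! ≈ 0.0309.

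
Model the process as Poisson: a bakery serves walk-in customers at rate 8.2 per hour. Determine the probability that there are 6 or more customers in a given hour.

0.8264

With mean μ = 8.2 per hour,
P(N ≥ 6) = 1 − P(N ≤ 5) = 1 − Σ_{j=0}^{5} e^(−μ) μ^j/j! ≈ 0.8264.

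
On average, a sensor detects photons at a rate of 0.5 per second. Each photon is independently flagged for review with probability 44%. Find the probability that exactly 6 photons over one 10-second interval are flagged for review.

Thinning: the photons that are flagged for review themselves form a Poisson process with rate 0.44 × 0.5 = 0.22 per second.
Over the interval, μ = 0.22 × 10 = 2.2 (a 10-second interval = 10 seconds).
P(N = 6) = e^(−2.2) · 2.2^6/6! ≈ 0.0174.

0.0174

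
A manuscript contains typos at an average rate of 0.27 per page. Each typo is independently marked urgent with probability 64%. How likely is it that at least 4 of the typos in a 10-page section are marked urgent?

Thinning: the typos that are marked urgent themselves form a Poisson process with rate 0.64 × 0.27 = 0.1728 per page.
Over the interval, μ = 0.1728 × 10 = 1.728 (a 10-page section = 10 pages).
P(N ≥ 4) = 1 − P(N ≤ 3) ≈ 0.0974.

0.0974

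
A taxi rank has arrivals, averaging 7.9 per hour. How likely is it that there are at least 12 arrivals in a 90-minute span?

0.5211

Over the interval, μ = 7.9 × 1.5 = 11.85 (a 90-minute span = 1.5 hours).
P(N ≥ 12) = 1 − P(N ≤ 11) = 1 − Σ_{j=0}^{11} e^(−μ) μ^j/j! ≈ 0.5211.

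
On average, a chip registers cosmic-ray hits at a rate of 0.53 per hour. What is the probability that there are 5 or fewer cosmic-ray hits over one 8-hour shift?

0.7466

Over the interval, μ = 0.53 × 8 = 4.24 (an 8-hour shift = 8 hours).
P(N ≤ 5) = Σ_{j=0}^{5} e^(−μ) μ^j/j! ≈ 0.7466.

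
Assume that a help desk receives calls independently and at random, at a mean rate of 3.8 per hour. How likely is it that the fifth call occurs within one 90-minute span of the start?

0.6728

Over the interval, μ = 3.8 × 1.5 = 5.7 (a 90-minute span = 1.5 hours).
The fifth arrival falls in the interval iff at least 5 events occur there: P(S_5 ≤ t) = P(N ≥ 5) = 1 − P(N ≤ 4) ≈ 0.6728.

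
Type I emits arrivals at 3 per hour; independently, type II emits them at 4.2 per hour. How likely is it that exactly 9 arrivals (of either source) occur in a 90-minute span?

Independent Poisson processes superpose: combined rate λ = 3 + 4.2 = 7.2 per hour.
Over the interval, μ = 7.2 × 1.5 = 10.8 (a 90-minute span = 1.5 hours).
P(N = 9) = e^(−10.8) · 10.8^9/9! ≈ 0.1124.

0.1124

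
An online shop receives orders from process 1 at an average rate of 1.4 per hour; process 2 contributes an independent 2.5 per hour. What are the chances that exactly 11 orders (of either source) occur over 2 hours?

0.0667

Independent Poisson processes superpose: combined rate λ = 1.4 + 2.5 = 3.9 per hour.
Over the interval, μ = 3.9 × 2 = 7.8 (2 hours).
P(N = 11) = e^(−7.8) · 7.8^11/11! ≈ 0.0667.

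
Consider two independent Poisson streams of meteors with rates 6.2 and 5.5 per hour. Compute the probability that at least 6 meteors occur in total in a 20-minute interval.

0.1994

Independent Poisson processes superpose: combined rate λ = 6.2 + 5.5 = 11.7 per hour.
Over the interval, μ = 11.7 × 1/3 = 3.9 (a 20-minute interval = 1/3 hours).
P(N ≥ 6) = 1 − P(N ≤ 5) ≈ 0.1994.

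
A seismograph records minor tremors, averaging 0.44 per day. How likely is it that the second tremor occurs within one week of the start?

Over the interval, μ = 0.44 × 7 = 3.08 (a week = 7 days).
The second arrival falls in the interval iff at least 2 events occur there: P(S_2 ≤ t) = P(N ≥ 2) = 1 − P(N ≤ 1) ≈ 0.8125.

0.8125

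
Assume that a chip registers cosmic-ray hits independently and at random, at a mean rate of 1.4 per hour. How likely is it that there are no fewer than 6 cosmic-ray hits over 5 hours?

Over the interval, μ = 1.4 × 5 = 7 (5 hours).
P(N ≥ 6) = 1 − P(N ≤ 5) = 1 − Σ_{j=0}^{5} e^(−μ) μ^j/j! ≈ 0.6993.

0.6993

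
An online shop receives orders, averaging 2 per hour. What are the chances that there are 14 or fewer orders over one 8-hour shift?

0.3675

Over the interval, μ = 2 × 8 = 16 (an 8-hour shift = 8 hours).
P(N ≤ 14) = Σ_{j=0}^{14} e^(−μ) μ^j/j! ≈ 0.3675.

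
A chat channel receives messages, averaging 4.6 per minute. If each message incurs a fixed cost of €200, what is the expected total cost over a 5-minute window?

€4600

E[N] = 4.6 × 5 = 23 (a 5-minute window = 5 minutes); E[cost] = 23 × €200 = €4600.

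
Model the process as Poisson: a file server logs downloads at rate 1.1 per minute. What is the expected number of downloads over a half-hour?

E[N] = λt = 1.1 × 30 = 33 (a half-hour = 30 minutes).

33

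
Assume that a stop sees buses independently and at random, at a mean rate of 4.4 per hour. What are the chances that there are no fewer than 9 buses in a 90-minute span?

Over the interval, μ = 4.4 × 1.5 = 6.6 (a 90-minute span = 1.5 hours).
P(N ≥ 9) = 1 − P(N ≤ 8) = 1 − Σ_{j=0}^{8} e^(−μ) μ^j/j! ≈ 0.2204.

0.2204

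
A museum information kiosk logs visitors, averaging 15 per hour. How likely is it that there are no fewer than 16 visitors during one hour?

0.4319

With mean μ = 15 per hour,
P(N ≥ 16) = 1 − P(N ≤ 15) = 1 − Σ_{j=0}^{15} e^(−μ) μ^j/j! ≈ 0.4319.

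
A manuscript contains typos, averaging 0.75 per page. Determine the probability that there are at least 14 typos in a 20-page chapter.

Over the interval, μ = 0.75 × 20 = 15 (a 20-page chapter = 20 pages).
P(N ≥ 14) = 1 − P(N ≤ 13) = 1 − Σ_{j=0}^{13} e^(−μ) μ^j/j! ≈ 0.6368.

0.6368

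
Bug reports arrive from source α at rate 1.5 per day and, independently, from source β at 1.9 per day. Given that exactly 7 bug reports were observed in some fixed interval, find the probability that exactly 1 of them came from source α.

0.0940

Given the total, each event is independently from source α with probability p = λ_α/(λ_α+λ_β) = 1.5/3.4 ≈ 0.4412.
So K ~ Binomial(7, 1.5/3.4): P(K = 1) = C(7,1) · (1.5/3.4)^1 · (1.9/3.4)^6 ≈ 0.0940.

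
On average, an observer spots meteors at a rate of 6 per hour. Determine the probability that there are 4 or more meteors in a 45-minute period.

Over the interval, μ = 6 × 0.75 = 4.5 (a 45-minute period = 0.75 hours).
P(N ≥ 4) = 1 − P(N ≤ 3) = 1 − Σ_{j=0}^{3} e^(−μ) μ^j/j! ≈ 0.6577.

0.6577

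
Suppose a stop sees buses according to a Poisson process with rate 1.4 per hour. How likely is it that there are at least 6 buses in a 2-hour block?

0.0651

Over the interval, μ = 1.4 × 2 = 2.8 (a 2-hour block = 2 hours).
P(N ≥ 6) = 1 − P(N ≤ 5) = 1 − Σ_{j=0}^{5} e^(−μ) μ^j/j! ≈ 0.0651.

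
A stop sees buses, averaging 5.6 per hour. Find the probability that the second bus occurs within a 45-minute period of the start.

0.9220

Over the interval, μ = 5.6 × 0.75 = 4.2 (a 45-minute period = 0.75 hours).
The second arrival falls in the interval iff at least 2 events occur there: P(S_2 ≤ t) = P(N ≥ 2) = 1 − P(N ≤ 1) ≈ 0.9220.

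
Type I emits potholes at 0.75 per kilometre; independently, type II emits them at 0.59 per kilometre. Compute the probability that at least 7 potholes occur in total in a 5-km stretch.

0.5047

Independent Poisson processes superpose: combined rate λ = 0.75 + 0.59 = 1.34 per kilometre.
Over the interval, μ = 1.34 × 5 = 6.7 (a 5-km stretch = 5 kilometres).
P(N ≥ 7) = 1 − P(N ≤ 6) ≈ 0.5047.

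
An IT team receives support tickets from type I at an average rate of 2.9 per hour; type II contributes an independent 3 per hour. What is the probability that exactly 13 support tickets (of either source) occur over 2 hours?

Independent Poisson processes superpose: combined rate λ = 2.9 + 3 = 5.9 per hour.
Over the interval, μ = 5.9 × 2 = 11.8 (2 hours).
P(N = 13) = e^(−11.8) · 11.8^13/13! ≈ 0.1036.

0.1036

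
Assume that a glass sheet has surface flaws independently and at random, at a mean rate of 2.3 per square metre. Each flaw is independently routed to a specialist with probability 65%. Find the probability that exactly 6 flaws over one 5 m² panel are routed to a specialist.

Thinning: the flaws that are routed to a specialist themselves form a Poisson process with rate 0.65 × 2.3 = 1.495 per square metre.
Over the interval, μ = 1.495 × 5 = 7.475 (a 5 m² panel = 5 square metres).
P(N = 6) = e^(−7.475) · 7.475^6/6! ≈ 0.1374.

0.1374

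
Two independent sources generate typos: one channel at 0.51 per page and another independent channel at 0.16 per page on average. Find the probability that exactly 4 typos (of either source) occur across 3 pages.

0.0911

Independent Poisson processes superpose: combined rate λ = 0.51 + 0.16 = 0.67 per page.
Over the interval, μ = 0.67 × 3 = 2.01 (3 pages).
P(N = 4) = e^(−2.01) · 2.01^4/4! ≈ 0.0911.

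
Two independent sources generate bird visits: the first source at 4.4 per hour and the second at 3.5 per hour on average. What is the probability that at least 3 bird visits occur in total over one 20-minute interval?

0.4899

Independent Poisson processes superpose: combined rate λ = 4.4 + 3.5 = 7.9 per hour.
Over the interval, μ = 7.9 × 1/3 ≈ 2.63333 (a 20-minute interval = 1/3 hours).
P(N ≥ 3) = 1 − P(N ≤ 2) ≈ 0.4899.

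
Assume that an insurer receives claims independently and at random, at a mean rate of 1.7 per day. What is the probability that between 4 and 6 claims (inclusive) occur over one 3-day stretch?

Over the interval, μ = 1.7 × 3 = 5.1 (a 3-day stretch = 3 days).
P(4 ≤ N ≤ 6) = Σ_{j=4}^{6} e^(−5.1) · 5.1^j/j! ≈ 0.4962.

0.4962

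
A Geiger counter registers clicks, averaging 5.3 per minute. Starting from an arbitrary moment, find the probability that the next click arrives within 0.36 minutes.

Inter-arrival times are exponential with rate λ = 5.3 per minute.
P(T ≤ 0.36) = 1 − e^(−λt) = 1 − e^(−5.3 × 0.36) = 1 − e^(−1.908) ≈ 0.8516.

0.8516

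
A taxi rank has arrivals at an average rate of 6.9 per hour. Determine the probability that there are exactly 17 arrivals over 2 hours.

0.0682

Over the interval, μ = 6.9 × 2 = 13.8 (2 hours).
P(N = 17) = e^(−μ) μ^17/17! = e^(−13.8) · 13.8^17/355687428096000 ≈ 0.0682.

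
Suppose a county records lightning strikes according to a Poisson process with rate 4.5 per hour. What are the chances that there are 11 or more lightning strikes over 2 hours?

0.2940

Over the interval, μ = 4.5 × 2 = 9 (2 hours).
P(N ≥ 11) = 1 − P(N ≤ 10) = 1 − Σ_{j=0}^{10} e^(−μ) μ^j/j! ≈ 0.2940.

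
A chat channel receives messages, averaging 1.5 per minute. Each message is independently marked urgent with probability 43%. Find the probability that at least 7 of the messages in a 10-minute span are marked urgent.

0.4656

Thinning: the messages that are marked urgent themselves form a Poisson process with rate 0.43 × 1.5 = 0.645 per minute.
Over the interval, μ = 0.645 × 10 = 6.45 (a 10-minute span = 10 minutes).
P(N ≥ 7) = 1 − P(N ≤ 6) ≈ 0.4656.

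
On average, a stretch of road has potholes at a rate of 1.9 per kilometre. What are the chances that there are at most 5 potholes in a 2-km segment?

Over the interval, μ = 1.9 × 2 = 3.8 (a 2-km segment = 2 kilometres).
P(N ≤ 5) = Σ_{j=0}^{5} e^(−μ) μ^j/j! ≈ 0.8156.

0.8156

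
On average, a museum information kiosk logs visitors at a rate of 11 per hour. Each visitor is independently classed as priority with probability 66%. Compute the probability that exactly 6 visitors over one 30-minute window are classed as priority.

Thinning: the visitors that are classed as priority themselves form a Poisson process with rate 0.66 × 11 = 7.26 per hour.
Over the interval, μ = 7.26 × 0.5 = 3.63 (a 30-minute window = 0.5 hours).
P(N = 6) = e^(−3.63) · 3.63^6/6! ≈ 0.0843.

0.0843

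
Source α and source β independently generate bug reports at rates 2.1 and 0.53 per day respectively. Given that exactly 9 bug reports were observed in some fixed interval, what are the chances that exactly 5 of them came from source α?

Given the total, each event is independently from source α with probability p = λ_α/(λ_α+λ_β) = 2.1/2.63 ≈ 0.7985.
So K ~ Binomial(9, 2.1/2.63): P(K = 5) = C(9,5) · (2.1/2.63)^5 · (0.53/2.63)^4 ≈ 0.0674.

0.0674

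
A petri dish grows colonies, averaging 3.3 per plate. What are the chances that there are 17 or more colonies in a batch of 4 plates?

Over the interval, μ = 3.3 × 4 = 13.2 (a batch of 4 plates = 4 plates).
P(N ≥ 17) = 1 − P(N ≤ 16) = 1 − Σ_{j=0}^{16} e^(−μ) μ^j/j! ≈ 0.1792.

0.1792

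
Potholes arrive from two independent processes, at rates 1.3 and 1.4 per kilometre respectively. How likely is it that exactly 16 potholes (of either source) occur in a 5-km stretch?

0.0798

Independent Poisson processes superpose: combined rate λ = 1.3 + 1.4 = 2.7 per kilometre.
Over the interval, μ = 2.7 × 5 = 13.5 (a 5-km stretch = 5 kilometres).
P(N = 16) = e^(−13.5) · 13.5^16/16! ≈ 0.0798.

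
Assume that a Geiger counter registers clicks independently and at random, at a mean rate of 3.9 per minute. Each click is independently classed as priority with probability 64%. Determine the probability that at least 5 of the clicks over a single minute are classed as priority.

Thinning: the clicks that are classed as priority themselves form a Poisson process with rate 0.64 × 3.9 = 2.496 per minute.
So μ = 2.496.
P(N ≥ 5) = 1 − P(N ≤ 4) ≈ 0.1083.

0.1083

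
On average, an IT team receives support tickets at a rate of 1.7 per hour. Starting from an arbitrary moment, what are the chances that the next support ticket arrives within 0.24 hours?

Inter-arrival times are exponential with rate λ = 1.7 per hour.
P(T ≤ 0.24) = 1 − e^(−λt) = 1 − e^(−1.7 × 0.24) = 1 − e^(−0.408) ≈ 0.3350.

0.3350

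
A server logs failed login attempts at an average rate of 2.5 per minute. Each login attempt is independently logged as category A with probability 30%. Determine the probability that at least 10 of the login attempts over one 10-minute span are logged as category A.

Thinning: the login attempts that are logged as category A themselves form a Poisson process with rate 0.3 × 2.5 = 0.75 per minute.
Over the interval, μ = 0.75 × 10 = 7.5 (a 10-minute span = 10 minutes).
P(N ≥ 10) = 1 − P(N ≤ 9) ≈ 0.2236.

0.2236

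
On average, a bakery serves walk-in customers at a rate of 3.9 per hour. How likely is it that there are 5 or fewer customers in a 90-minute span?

0.4701

Over the interval, μ = 3.9 × 1.5 = 5.85 (a 90-minute span = 1.5 hours).
P(N ≤ 5) = Σ_{j=0}^{5} e^(−μ) μ^j/j! ≈ 0.4701.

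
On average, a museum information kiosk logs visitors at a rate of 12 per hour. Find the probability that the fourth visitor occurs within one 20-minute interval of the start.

Over the interval, μ = 12 × 1/3 = 4 (a 20-minute interval = 1/3 hours).
The fourth arrival falls in the interval iff at least 4 events occur there: P(S_4 ≤ t) = P(N ≥ 4) = 1 − P(N ≤ 3) ≈ 0.5665.

0.5665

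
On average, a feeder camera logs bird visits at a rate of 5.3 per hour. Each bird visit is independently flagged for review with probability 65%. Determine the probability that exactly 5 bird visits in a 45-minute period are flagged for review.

0.0724

Thinning: the bird visits that are flagged for review themselves form a Poisson process with rate 0.65 × 5.3 = 3.445 per hour.
Over the interval, μ = 3.445 × 0.75 = 2.58375 (a 45-minute period = 0.75 hours).
P(N = 5) = e^(−2.58375) · 2.58375^5/5! ≈ 0.0724.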